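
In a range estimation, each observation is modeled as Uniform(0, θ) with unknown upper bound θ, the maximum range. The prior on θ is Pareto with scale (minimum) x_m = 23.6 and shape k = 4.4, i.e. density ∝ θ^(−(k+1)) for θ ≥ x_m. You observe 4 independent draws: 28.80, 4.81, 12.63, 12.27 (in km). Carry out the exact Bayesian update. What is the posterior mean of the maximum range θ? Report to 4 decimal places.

32.6919

A Pareto(scale x_m, shape k) prior on the upper bound θ of Uniform(0, θ) is conjugate: posterior is Pareto(max(x_m, max xᵢ), k + n).
Sample maximum = 28.80; prior scale x_m = 23.6 → posterior scale = max = 28.80.
Posterior shape = 4.4 + 4 = 8.4.
E[θ|data] = k·x_m/(k−1) = 8.4·28.80/7.4 = 32.6919.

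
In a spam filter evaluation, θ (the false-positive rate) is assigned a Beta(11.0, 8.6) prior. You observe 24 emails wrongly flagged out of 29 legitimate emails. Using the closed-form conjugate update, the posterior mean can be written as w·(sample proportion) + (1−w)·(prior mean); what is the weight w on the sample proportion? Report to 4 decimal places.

0.5967

The Beta prior is conjugate to a Binomial/Bernoulli likelihood; the update adds successes to α and failures to β.
Posterior mean = (α₀+k)/(α₀+β₀+n) = [n/(α₀+β₀+n)]·(k/n) + [(α₀+β₀)/(α₀+β₀+n)]·α₀/(α₀+β₀), so only n and the prior enter the weight.
The weight on the data is w = n/(α₀+β₀+n) = 29/(11.0+8.6+29) = 29/48.6 = 0.5967.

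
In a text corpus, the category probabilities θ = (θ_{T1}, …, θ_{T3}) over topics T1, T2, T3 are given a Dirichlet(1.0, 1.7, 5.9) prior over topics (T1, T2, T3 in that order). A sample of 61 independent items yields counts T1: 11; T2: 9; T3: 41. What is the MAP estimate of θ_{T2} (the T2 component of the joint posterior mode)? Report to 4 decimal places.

The Dirichlet prior is conjugate to the Multinomial likelihood: each posterior αⱼ = prior αⱼ + observed count nⱼ.
Posterior concentration: (12.0, 10.7, 46.9), total = 69.6.
Joint mode component: (α_{T2}−1)/(Σα−K) = 9.7/66.6 = 0.1456.

0.1456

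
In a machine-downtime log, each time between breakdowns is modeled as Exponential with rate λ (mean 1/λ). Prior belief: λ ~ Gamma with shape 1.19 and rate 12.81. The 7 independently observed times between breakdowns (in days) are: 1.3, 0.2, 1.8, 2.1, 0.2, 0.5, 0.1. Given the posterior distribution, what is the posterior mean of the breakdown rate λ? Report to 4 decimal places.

0.4308

With a Gamma(shape α, rate β) prior on the exponential rate λ, the posterior after n observations with total T = Σxᵢ is Gamma(α+n, β+T).
Sum of observations T = 6.2 days; n = 7.
Posterior: Gamma(1.19+7, 12.81+6.2) = Gamma(8.19, 19.01).
Posterior mean of λ = α/β = 8.19/19.01 = 0.4308.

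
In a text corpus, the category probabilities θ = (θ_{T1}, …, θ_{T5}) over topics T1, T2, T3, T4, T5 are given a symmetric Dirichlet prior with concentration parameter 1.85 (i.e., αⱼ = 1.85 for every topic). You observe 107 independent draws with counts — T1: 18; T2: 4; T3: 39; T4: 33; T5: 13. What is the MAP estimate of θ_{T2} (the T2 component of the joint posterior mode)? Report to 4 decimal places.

The Dirichlet prior is conjugate to the Multinomial likelihood: each posterior αⱼ = prior αⱼ + observed count nⱼ.
Posterior concentration: (19.85, 5.85, 40.85, 34.85, 14.85), total = 116.25.
Joint mode component: (α_{T2}−1)/(Σα−K) = 4.85/111.25 = 0.0436.

0.0436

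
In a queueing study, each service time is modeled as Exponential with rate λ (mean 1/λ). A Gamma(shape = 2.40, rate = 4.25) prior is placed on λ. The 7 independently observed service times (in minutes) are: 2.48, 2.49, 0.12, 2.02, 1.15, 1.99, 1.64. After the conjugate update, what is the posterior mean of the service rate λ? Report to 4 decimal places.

With a Gamma(shape α, rate β) prior on the exponential rate λ, the posterior after n observations with total T = Σxᵢ is Gamma(α+n, β+T).
Sum of observations T = 11.89 minutes; n = 7.
Posterior: Gamma(2.40+7, 4.25+11.89) = Gamma(9.40, 16.14).
Posterior mean of λ = α/β = 9.40/16.14 = 0.5824.

0.5824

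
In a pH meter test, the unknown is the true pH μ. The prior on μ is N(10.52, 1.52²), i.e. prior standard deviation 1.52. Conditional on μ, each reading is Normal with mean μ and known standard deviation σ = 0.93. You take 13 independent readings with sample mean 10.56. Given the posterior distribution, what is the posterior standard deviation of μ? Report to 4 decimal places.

For Normal data with known variance σ², a Normal(μ₀, σ₀²) prior on μ is conjugate. Posterior precision = 1/σ₀² + n/σ²; posterior mean is the precision-weighted average of μ₀ and x̄.
σ₀² = 1.52² = 2.3104, σ² = 0.93² = 0.8649; σ² + n·σ₀² = 0.8649 + 13·2.3104 = 30.9001.
Posterior precision = 1/σ₀² + n/σ² = 1/2.3104 + 13/0.8649 = (σ² + n·σ₀²)/(σ₀²σ²) = 30.9001/(2.3104·0.8649); posterior variance σₙ² = σ₀²σ²/(σ² + n·σ₀²) = 2.3104·0.8649/30.9001 = 0.064669.
Posterior SD = √σₙ² = √(2.3104·0.8649/30.9001) = 0.2543.

0.2543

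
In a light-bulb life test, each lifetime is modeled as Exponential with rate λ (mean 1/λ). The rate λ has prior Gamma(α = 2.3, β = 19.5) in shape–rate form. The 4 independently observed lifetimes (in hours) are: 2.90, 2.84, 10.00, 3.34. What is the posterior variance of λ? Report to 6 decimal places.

With a Gamma(shape α, rate β) prior on the exponential rate λ, the posterior after n observations with total T = Σxᵢ is Gamma(α+n, β+T).
Sum of observations T = 19.08 hours; n = 4.
Posterior: Gamma(2.3+4, 19.5+19.08) = Gamma(6.3, 38.58).
Var = α/β² = 0.004233.

0.004233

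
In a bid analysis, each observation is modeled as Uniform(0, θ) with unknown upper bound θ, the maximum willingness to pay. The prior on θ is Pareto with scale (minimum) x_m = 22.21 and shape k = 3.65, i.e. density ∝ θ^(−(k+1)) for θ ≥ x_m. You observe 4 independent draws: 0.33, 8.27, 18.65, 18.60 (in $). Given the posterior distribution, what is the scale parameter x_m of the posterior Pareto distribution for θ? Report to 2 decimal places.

A Pareto(scale x_m, shape k) prior on the upper bound θ of Uniform(0, θ) is conjugate: posterior is Pareto(max(x_m, max xᵢ), k + n).
Sample maximum = 18.65; prior scale x_m = 22.21 → posterior scale = max = 22.21.
Posterior shape = 3.65 + 4 = 7.65.
Posterior scale x_m = 22.21.

22.21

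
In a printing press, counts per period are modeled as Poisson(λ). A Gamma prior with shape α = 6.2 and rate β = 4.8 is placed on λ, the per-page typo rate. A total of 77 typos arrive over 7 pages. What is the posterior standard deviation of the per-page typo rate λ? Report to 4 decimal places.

0.7730

With a Gamma(shape α, rate β) prior, the Poisson likelihood is conjugate: the posterior is Gamma(α + ΣXᵢ, β + n).
Posterior: Gamma(α+S, β+n) = Gamma(6.2+77, 4.8+7) = Gamma(83.2, 11.8).
SD = √α/β = √83.2/11.8 = 0.7730.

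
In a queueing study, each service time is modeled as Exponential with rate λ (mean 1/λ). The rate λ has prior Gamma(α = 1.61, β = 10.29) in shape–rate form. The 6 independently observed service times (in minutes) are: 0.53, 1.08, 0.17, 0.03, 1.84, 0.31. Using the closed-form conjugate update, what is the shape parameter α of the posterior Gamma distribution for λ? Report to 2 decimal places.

7.61

With a Gamma(shape α, rate β) prior on the exponential rate λ, the posterior after n observations with total T = Σxᵢ is Gamma(α+n, β+T).
Sum of observations T = 3.96 minutes; n = 6.
Posterior: Gamma(1.61+6, 10.29+3.96) = Gamma(7.61, 14.25).
Posterior α = 7.61.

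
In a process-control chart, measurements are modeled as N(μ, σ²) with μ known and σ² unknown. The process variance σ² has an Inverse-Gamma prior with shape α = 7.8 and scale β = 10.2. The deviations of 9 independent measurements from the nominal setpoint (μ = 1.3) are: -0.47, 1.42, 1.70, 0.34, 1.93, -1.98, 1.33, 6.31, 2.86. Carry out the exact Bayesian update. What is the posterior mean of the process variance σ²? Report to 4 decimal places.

With known mean μ and an Inverse-Gamma(α, β) prior on σ², the Normal likelihood is conjugate: posterior is Inv-Gamma(α + n/2, β + Σ(xᵢ−μ)²/2).
Σ(xᵢ−μ)² = (-0.47)² + (1.42)² + (1.70)² + (0.34)² + (1.93)² + (-1.98)² + (1.33)² + (6.31)² + (2.86)² = 62.6528.
Posterior: Inv-Gamma(7.8 + 9/2, 10.2 + 62.6528/2) = Inv-Gamma(12.30, 41.52640).
E[σ²|data] = β/(α−1) = 41.52640/11.30 = 3.6749.

3.6749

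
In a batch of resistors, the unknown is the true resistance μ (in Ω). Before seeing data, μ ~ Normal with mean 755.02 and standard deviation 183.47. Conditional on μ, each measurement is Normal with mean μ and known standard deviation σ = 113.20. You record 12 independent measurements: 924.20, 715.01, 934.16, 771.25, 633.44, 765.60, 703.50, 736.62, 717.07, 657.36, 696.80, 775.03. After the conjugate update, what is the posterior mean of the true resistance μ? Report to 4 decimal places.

752.5807

For Normal data with known variance σ², a Normal(μ₀, σ₀²) prior on μ is conjugate. Posterior precision = 1/σ₀² + n/σ²; posterior mean is the precision-weighted average of μ₀ and x̄.
Σxᵢ = 924.20 + 715.01 + 934.16 + 771.25 + 633.44 + 765.60 + 703.50 + 736.62 + 717.07 + 657.36 + 696.80 + 775.03 = 9030.04, so n·x̄ = 9030.04.
σ₀² = 183.47² = 33661.2409, σ² = 113.20² = 12814.24; σ² + n·σ₀² = 12814.24 + 12·33661.2409 = 416749.1308.
Posterior mean = (μ₀/σ₀² + n·x̄/σ²)/(1/σ₀² + n/σ²) = (σ²·μ₀ + σ₀²·n·x̄)/(σ² + n·σ₀²) = (12814.24·755.02 + 33661.2409·9030.04)/416749.1308 = 313637359.261436/416749.1308 = 752.5807.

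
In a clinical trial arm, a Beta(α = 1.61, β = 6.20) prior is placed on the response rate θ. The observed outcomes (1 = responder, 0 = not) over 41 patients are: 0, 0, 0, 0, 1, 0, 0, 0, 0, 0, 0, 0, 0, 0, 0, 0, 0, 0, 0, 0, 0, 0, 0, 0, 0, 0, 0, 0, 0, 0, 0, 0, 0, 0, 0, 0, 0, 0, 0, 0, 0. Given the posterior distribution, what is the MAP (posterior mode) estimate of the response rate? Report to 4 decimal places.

The Beta prior is conjugate to a Binomial/Bernoulli likelihood; the update adds successes to α and failures to β.
Posterior: Beta(α+k, β+n−k) = Beta(1.61+1, 6.20+40) = Beta(2.61, 46.20).
Mode of Beta(a,b) for a,b>1 is (a−1)/(a+b−2) = 1.61/46.81 = 0.0344.

0.0344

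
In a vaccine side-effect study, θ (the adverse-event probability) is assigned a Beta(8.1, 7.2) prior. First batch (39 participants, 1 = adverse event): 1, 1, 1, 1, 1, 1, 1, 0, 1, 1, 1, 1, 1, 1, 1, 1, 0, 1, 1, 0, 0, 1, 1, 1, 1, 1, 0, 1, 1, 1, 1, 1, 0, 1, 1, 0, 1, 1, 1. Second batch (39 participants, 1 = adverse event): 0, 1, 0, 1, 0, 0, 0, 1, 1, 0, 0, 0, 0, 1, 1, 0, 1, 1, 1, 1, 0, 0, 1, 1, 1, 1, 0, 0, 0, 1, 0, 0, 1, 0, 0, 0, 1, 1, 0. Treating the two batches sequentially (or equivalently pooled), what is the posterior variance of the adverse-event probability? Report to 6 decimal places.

0.002491

The Beta prior is conjugate to a Binomial/Bernoulli likelihood; the update adds successes to α and failures to β.
After batch 1: Beta(8.1+32, 7.2+7) = Beta(40.1, 14.2).
After batch 2: Beta(40.1+18, 14.2+21) = Beta(58.1, 35.2).
Var = αβ/((α+β)²(α+β+1)) = 58.1·35.2/(93.3²·94.3) = 0.002491.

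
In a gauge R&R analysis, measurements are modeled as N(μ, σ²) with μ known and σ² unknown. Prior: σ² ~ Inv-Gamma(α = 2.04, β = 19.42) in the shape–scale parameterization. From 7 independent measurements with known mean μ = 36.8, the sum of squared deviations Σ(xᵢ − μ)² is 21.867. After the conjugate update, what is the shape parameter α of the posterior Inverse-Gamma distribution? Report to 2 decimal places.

5.54

With known mean μ and an Inverse-Gamma(α, β) prior on σ², the Normal likelihood is conjugate: posterior is Inv-Gamma(α + n/2, β + Σ(xᵢ−μ)²/2).
Posterior: Inv-Gamma(2.04 + 7/2, 19.42 + 21.867/2) = Inv-Gamma(5.54, 30.3535).
Posterior α = 5.54.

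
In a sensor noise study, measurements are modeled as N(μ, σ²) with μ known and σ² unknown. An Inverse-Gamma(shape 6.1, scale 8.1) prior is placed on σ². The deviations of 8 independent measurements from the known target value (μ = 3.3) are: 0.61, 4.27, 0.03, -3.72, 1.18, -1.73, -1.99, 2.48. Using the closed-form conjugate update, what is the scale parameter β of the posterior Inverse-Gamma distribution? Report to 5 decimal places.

With known mean μ and an Inverse-Gamma(α, β) prior on σ², the Normal likelihood is conjugate: posterior is Inv-Gamma(α + n/2, β + Σ(xᵢ−μ)²/2).
Σ(xᵢ−μ)² = (0.61)² + (4.27)² + (0.03)² + (-3.72)² + (1.18)² + (-1.73)² + (-1.99)² + (2.48)² = 46.9401.
Posterior: Inv-Gamma(6.1 + 8/2, 8.1 + 46.9401/2) = Inv-Gamma(10.10, 31.57005).
Posterior β = 31.57005.

31.57005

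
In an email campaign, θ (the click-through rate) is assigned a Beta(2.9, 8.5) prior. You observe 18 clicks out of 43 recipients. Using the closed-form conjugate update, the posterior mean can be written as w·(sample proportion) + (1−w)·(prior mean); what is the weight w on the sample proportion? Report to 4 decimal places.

The Beta prior is conjugate to a Binomial/Bernoulli likelihood; the update adds successes to α and failures to β.
Posterior mean = (α₀+k)/(α₀+β₀+n) = [n/(α₀+β₀+n)]·(k/n) + [(α₀+β₀)/(α₀+β₀+n)]·α₀/(α₀+β₀), so only n and the prior enter the weight.
The weight on the data is w = n/(α₀+β₀+n) = 43/(2.9+8.5+43) = 43/54.4 = 0.7904.

0.7904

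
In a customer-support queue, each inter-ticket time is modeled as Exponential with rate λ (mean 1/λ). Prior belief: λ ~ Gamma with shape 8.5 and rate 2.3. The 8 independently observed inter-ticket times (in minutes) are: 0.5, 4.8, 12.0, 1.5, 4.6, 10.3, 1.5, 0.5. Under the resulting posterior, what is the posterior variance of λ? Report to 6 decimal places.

0.011427

With a Gamma(shape α, rate β) prior on the exponential rate λ, the posterior after n observations with total T = Σxᵢ is Gamma(α+n, β+T).
Sum of observations T = 35.7 minutes; n = 8.
Posterior: Gamma(8.5+8, 2.3+35.7) = Gamma(16.5, 38.0).
Var = α/β² = 0.011427.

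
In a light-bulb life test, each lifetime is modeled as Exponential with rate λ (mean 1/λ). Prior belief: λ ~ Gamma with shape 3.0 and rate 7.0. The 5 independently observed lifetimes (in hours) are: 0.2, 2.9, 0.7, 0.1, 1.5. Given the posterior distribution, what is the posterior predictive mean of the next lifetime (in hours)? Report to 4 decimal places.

With a Gamma(shape α, rate β) prior on the exponential rate λ, the posterior after n observations with total T = Σxᵢ is Gamma(α+n, β+T).
Sum of observations T = 5.4 hours; n = 5.
Posterior: Gamma(3.0+5, 7.0+5.4) = Gamma(8.0, 12.4).
The predictive distribution for the next observation is Lomax; its mean is β/(α−1) = 12.4/7.0 = 1.7714.

1.7714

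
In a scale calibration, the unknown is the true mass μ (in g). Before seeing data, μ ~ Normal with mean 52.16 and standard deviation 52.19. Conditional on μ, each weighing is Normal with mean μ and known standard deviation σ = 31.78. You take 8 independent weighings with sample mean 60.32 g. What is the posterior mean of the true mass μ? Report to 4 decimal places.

59.9585

For Normal data with known variance σ², a Normal(μ₀, σ₀²) prior on μ is conjugate. Posterior precision = 1/σ₀² + n/σ²; posterior mean is the precision-weighted average of μ₀ and x̄.
n·x̄ = 8·60.32 = 482.56.
σ₀² = 52.19² = 2723.7961, σ² = 31.78² = 1009.9684; σ² + n·σ₀² = 1009.9684 + 8·2723.7961 = 22800.3372.
Posterior mean = (μ₀/σ₀² + n·x̄/σ²)/(1/σ₀² + n/σ²) = (σ²·μ₀ + σ₀²·n·x̄)/(σ² + n·σ₀²) = (1009.9684·52.16 + 2723.7961·482.56)/22800.3372 = 1367074.99776/22800.3372 = 59.9585.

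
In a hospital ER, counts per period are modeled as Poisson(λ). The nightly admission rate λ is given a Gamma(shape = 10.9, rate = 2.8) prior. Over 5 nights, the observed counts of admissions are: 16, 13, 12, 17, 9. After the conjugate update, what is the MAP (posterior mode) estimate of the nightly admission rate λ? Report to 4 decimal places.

With a Gamma(shape α, rate β) prior, the Poisson likelihood is conjugate: the posterior is Gamma(α + ΣXᵢ, β + n).
Sum of counts S = 67 over n = 5 nights.
Posterior: Gamma(α+S, β+n) = Gamma(10.9+67, 2.8+5) = Gamma(77.9, 7.8).
Mode of Gamma(α,β) for α≥1 is (α−1)/β = 76.9/7.8 = 9.8590.

9.8590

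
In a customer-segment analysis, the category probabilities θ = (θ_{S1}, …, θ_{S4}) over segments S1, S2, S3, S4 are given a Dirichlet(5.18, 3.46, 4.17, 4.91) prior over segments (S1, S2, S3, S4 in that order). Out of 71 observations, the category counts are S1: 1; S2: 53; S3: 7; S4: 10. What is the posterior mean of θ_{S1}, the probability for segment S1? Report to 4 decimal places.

0.0697

The Dirichlet prior is conjugate to the Multinomial likelihood: each posterior αⱼ = prior αⱼ + observed count nⱼ.
Posterior concentration: (6.18, 56.46, 11.17, 14.91), total = 88.72.
E[θ_{S1}|data] = α_{S1}/Σα = 6.18/88.72 = 0.0697.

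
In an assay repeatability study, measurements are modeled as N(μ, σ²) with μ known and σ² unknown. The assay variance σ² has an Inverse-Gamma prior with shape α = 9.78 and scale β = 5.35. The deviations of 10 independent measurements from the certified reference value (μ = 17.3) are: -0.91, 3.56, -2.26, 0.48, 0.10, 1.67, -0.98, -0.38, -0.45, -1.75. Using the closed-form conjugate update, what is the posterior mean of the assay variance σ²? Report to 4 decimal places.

With known mean μ and an Inverse-Gamma(α, β) prior on σ², the Normal likelihood is conjugate: posterior is Inv-Gamma(α + n/2, β + Σ(xᵢ−μ)²/2).
Σ(xᵢ−μ)² = (-0.91)² + (3.56)² + (-2.26)² + (0.48)² + (0.10)² + (1.67)² + (-0.98)² + (-0.38)² + (-0.45)² + (-1.75)² = 26.0084.
Posterior: Inv-Gamma(9.78 + 10/2, 5.35 + 26.0084/2) = Inv-Gamma(14.78, 18.35420).
E[σ²|data] = β/(α−1) = 18.35420/13.78 = 1.3319.

1.3319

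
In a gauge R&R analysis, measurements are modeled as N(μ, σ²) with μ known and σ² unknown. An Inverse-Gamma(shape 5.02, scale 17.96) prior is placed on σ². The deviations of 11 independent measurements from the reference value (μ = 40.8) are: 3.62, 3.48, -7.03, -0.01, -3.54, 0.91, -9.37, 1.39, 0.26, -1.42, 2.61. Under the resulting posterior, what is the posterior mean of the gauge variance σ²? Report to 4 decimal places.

With known mean μ and an Inverse-Gamma(α, β) prior on σ², the Normal likelihood is conjugate: posterior is Inv-Gamma(α + n/2, β + Σ(xᵢ−μ)²/2).
Σ(xᵢ−μ)² = (3.62)² + (3.48)² + (-7.03)² + (-0.01)² + (-3.54)² + (0.91)² + (-9.37)² + (1.39)² + (0.26)² + (-1.42)² + (2.61)² = 186.6206.
Posterior: Inv-Gamma(5.02 + 11/2, 17.96 + 186.6206/2) = Inv-Gamma(10.52, 111.27030).
E[σ²|data] = β/(α−1) = 111.27030/9.52 = 11.6881.

11.6881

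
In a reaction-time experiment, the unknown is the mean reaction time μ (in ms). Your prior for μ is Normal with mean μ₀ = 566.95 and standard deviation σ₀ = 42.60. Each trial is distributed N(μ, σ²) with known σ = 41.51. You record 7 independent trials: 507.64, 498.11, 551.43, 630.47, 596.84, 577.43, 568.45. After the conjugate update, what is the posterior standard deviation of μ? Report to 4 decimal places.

For Normal data with known variance σ², a Normal(μ₀, σ₀²) prior on μ is conjugate. Posterior precision = 1/σ₀² + n/σ²; posterior mean is the precision-weighted average of μ₀ and x̄.
σ₀² = 42.60² = 1814.76, σ² = 41.51² = 1723.0801; σ² + n·σ₀² = 1723.0801 + 7·1814.76 = 14426.4001.
Posterior precision = 1/σ₀² + n/σ² = 1/1814.76 + 7/1723.0801 = (σ² + n·σ₀²)/(σ₀²σ²) = 14426.4001/(1814.76·1723.0801); posterior variance σₙ² = σ₀²σ²/(σ² + n·σ₀²) = 1814.76·1723.0801/14426.4001 = 216.753786.
Posterior SD = √σₙ² = √(1814.76·1723.0801/14426.4001) = 14.7226.

14.7226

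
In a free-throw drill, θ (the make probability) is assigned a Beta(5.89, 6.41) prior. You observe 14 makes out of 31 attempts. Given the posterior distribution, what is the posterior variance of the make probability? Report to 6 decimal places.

The Beta prior is conjugate to a Binomial/Bernoulli likelihood; the update adds successes to α and failures to β.
Posterior: Beta(α+k, β+n−k) = Beta(5.89+14, 6.41+17) = Beta(19.89, 23.41).
Var = αβ/((α+β)²(α+β+1)) = 19.89·23.41/(43.30²·44.30) = 0.005606.

0.005606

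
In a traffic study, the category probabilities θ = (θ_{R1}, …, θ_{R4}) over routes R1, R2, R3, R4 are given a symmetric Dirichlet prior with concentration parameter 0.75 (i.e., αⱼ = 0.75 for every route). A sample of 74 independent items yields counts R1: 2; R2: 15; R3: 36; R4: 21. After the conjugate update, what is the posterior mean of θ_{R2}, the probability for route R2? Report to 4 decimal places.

The Dirichlet prior is conjugate to the Multinomial likelihood: each posterior αⱼ = prior αⱼ + observed count nⱼ.
Posterior concentration: (2.75, 15.75, 36.75, 21.75), total = 77.00.
E[θ_{R2}|data] = α_{R2}/Σα = 15.75/77.00 = 0.2045.

0.2045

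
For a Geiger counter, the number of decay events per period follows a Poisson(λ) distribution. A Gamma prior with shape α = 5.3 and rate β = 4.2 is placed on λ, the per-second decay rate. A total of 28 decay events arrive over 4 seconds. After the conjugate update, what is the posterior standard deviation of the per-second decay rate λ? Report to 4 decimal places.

With a Gamma(shape α, rate β) prior, the Poisson likelihood is conjugate: the posterior is Gamma(α + ΣXᵢ, β + n).
Posterior: Gamma(α+S, β+n) = Gamma(5.3+28, 4.2+4) = Gamma(33.3, 8.2).
SD = √α/β = √33.3/8.2 = 0.7037.

0.7037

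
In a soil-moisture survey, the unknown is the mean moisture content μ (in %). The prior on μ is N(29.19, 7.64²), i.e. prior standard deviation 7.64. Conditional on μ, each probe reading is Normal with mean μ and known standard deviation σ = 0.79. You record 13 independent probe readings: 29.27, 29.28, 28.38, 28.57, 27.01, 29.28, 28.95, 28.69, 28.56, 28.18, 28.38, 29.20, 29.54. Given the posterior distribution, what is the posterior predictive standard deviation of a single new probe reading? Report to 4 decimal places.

For Normal data with known variance σ², a Normal(μ₀, σ₀²) prior on μ is conjugate. Posterior precision = 1/σ₀² + n/σ²; posterior mean is the precision-weighted average of μ₀ and x̄.
σ₀² = 7.64² = 58.3696, σ² = 0.79² = 0.6241; σ² + n·σ₀² = 0.6241 + 13·58.3696 = 759.4289.
Posterior precision = 1/σ₀² + n/σ² = 1/58.3696 + 13/0.6241 = (σ² + n·σ₀²)/(σ₀²σ²) = 759.4289/(58.3696·0.6241); posterior variance σₙ² = σ₀²σ²/(σ² + n·σ₀²) = 58.3696·0.6241/759.4289 = 0.047968.
Predictive variance for one new observation = σₙ² + σ² = 58.3696·0.6241/759.4289 + 0.6241 = σ²·(σ₀² + 759.4289)/759.4289 = 0.6241·817.7985/759.4289 = 0.672068; SD = √(0.6241·817.7985/759.4289) = 0.8198.

0.8198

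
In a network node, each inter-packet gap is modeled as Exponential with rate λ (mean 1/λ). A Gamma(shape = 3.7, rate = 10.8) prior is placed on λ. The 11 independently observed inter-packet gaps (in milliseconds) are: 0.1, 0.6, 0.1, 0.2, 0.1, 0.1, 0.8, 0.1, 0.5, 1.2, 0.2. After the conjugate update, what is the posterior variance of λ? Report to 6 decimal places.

With a Gamma(shape α, rate β) prior on the exponential rate λ, the posterior after n observations with total T = Σxᵢ is Gamma(α+n, β+T).
Sum of observations T = 4.0 milliseconds; n = 11.
Posterior: Gamma(3.7+11, 10.8+4.0) = Gamma(14.7, 14.8).
Var = α/β² = 0.067111.

0.067111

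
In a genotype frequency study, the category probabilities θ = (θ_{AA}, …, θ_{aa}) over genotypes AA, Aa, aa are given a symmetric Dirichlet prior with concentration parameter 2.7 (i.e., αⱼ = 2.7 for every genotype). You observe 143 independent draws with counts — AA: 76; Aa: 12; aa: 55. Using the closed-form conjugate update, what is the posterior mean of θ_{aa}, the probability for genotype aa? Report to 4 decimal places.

0.3819

The Dirichlet prior is conjugate to the Multinomial likelihood: each posterior αⱼ = prior αⱼ + observed count nⱼ.
Posterior concentration: (78.7, 14.7, 57.7), total = 151.1.
E[θ_{aa}|data] = α_{aa}/Σα = 57.7/151.1 = 0.3819.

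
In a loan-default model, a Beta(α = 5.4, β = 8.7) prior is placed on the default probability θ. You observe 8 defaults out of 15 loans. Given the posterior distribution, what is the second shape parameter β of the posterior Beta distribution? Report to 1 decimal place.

15.7

The Beta prior is conjugate to a Binomial/Bernoulli likelihood; the update adds successes to α and failures to β.
Posterior: Beta(α+k, β+n−k) = Beta(5.4+8, 8.7+7) = Beta(13.4, 15.7).
Posterior β = 15.7.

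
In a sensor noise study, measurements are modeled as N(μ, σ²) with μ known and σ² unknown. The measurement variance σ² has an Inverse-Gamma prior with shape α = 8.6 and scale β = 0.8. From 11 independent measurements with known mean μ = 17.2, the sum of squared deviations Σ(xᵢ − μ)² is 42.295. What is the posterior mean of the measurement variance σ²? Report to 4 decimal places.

1.6754

With known mean μ and an Inverse-Gamma(α, β) prior on σ², the Normal likelihood is conjugate: posterior is Inv-Gamma(α + n/2, β + Σ(xᵢ−μ)²/2).
Posterior: Inv-Gamma(8.6 + 11/2, 0.8 + 42.295/2) = Inv-Gamma(14.10, 21.9475).
E[σ²|data] = β/(α−1) = 21.9475/13.10 = 1.6754.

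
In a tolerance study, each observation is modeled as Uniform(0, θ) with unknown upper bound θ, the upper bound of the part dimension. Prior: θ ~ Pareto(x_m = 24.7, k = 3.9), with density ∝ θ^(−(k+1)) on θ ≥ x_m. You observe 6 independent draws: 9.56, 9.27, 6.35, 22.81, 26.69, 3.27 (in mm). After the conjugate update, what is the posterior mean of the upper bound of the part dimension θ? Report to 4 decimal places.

29.6889

A Pareto(scale x_m, shape k) prior on the upper bound θ of Uniform(0, θ) is conjugate: posterior is Pareto(max(x_m, max xᵢ), k + n).
Sample maximum = 26.69; prior scale x_m = 24.7 → posterior scale = max = 26.69.
Posterior shape = 3.9 + 6 = 9.9.
E[θ|data] = k·x_m/(k−1) = 9.9·26.69/8.9 = 29.6889.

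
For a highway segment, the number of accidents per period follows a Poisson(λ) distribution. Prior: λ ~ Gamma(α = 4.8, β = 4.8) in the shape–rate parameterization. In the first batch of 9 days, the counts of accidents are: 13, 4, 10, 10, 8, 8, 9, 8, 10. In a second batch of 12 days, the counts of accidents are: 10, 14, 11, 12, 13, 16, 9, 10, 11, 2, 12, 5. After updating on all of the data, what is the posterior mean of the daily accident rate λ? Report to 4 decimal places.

With a Gamma(shape α, rate β) prior, the Poisson likelihood is conjugate: the posterior is Gamma(α + ΣXᵢ, β + n).
Batch 1: sum of counts S = 80 over n = 9 days.
After batch 1: Gamma(α+S, β+n) = Gamma(4.8+80, 4.8+9) = Gamma(84.8, 13.8).
Batch 2: sum of counts S = 125 over n = 12 days.
After batch 2: Gamma(α+S, β+n) = Gamma(84.8+125, 13.8+12) = Gamma(209.8, 25.8).
Posterior mean = α/β = 209.8/25.8 = 8.1318.

8.1318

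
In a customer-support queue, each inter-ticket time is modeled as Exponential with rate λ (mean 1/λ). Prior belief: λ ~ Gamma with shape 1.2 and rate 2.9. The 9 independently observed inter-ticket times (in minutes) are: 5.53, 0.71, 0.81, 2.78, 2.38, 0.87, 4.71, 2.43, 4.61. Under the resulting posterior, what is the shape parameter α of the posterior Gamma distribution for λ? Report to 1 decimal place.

10.2

With a Gamma(shape α, rate β) prior on the exponential rate λ, the posterior after n observations with total T = Σxᵢ is Gamma(α+n, β+T).
Sum of observations T = 24.83 minutes; n = 9.
Posterior: Gamma(1.2+9, 2.9+24.83) = Gamma(10.2, 27.73).
Posterior α = 10.2.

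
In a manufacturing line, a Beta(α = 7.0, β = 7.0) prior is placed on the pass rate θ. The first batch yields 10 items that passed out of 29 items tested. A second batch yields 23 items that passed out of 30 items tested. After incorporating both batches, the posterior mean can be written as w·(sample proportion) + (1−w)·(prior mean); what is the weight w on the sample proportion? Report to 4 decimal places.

0.8082

The Beta prior is conjugate to a Binomial/Bernoulli likelihood; the update adds successes to α and failures to β.
Total number of items tested: n = 29 + 30 = 59.
Posterior mean = (α₀+k)/(α₀+β₀+n) = [n/(α₀+β₀+n)]·(k/n) + [(α₀+β₀)/(α₀+β₀+n)]·α₀/(α₀+β₀), so only n and the prior enter the weight.
The weight on the data is w = n/(α₀+β₀+n) = 59/(7.0+7.0+59) = 59/73.0 = 0.8082.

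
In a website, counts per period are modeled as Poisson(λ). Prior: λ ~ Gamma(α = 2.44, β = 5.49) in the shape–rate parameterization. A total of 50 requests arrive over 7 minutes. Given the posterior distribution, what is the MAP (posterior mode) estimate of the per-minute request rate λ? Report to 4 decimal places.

4.1185

With a Gamma(shape α, rate β) prior, the Poisson likelihood is conjugate: the posterior is Gamma(α + ΣXᵢ, β + n).
Posterior: Gamma(α+S, β+n) = Gamma(2.44+50, 5.49+7) = Gamma(52.44, 12.49).
Mode of Gamma(α,β) for α≥1 is (α−1)/β = 51.44/12.49 = 4.1185.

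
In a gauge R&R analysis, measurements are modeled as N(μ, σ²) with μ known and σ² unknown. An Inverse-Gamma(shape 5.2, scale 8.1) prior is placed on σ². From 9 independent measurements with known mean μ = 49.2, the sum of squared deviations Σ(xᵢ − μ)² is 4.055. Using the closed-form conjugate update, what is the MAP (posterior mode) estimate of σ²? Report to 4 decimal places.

With known mean μ and an Inverse-Gamma(α, β) prior on σ², the Normal likelihood is conjugate: posterior is Inv-Gamma(α + n/2, β + Σ(xᵢ−μ)²/2).
Posterior: Inv-Gamma(5.2 + 9/2, 8.1 + 4.055/2) = Inv-Gamma(9.70, 10.1275).
Mode = β/(α+1) = 10.1275/10.70 = 0.9465.

0.9465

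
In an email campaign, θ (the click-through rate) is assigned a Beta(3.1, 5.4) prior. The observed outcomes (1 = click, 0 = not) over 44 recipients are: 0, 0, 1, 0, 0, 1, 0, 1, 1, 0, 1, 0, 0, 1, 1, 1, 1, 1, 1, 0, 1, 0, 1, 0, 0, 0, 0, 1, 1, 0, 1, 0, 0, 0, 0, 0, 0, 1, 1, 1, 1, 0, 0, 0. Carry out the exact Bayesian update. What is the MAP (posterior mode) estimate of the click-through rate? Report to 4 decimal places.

0.4376

The Beta prior is conjugate to a Binomial/Bernoulli likelihood; the update adds successes to α and failures to β.
Posterior: Beta(α+k, β+n−k) = Beta(3.1+20, 5.4+24) = Beta(23.1, 29.4).
Mode of Beta(a,b) for a,b>1 is (a−1)/(a+b−2) = 22.1/50.5 = 0.4376.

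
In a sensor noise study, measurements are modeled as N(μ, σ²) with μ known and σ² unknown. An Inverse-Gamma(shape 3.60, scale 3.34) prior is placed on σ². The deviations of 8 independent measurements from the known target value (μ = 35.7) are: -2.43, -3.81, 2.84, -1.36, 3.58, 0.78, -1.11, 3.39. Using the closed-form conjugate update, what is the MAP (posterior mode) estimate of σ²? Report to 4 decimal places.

3.6724

With known mean μ and an Inverse-Gamma(α, β) prior on σ², the Normal likelihood is conjugate: posterior is Inv-Gamma(α + n/2, β + Σ(xᵢ−μ)²/2).
Σ(xᵢ−μ)² = (-2.43)² + (-3.81)² + (2.84)² + (-1.36)² + (3.58)² + (0.78)² + (-1.11)² + (3.39)² = 56.4852.
Posterior: Inv-Gamma(3.60 + 8/2, 3.34 + 56.4852/2) = Inv-Gamma(7.60, 31.58260).
Mode = β/(α+1) = 31.58260/8.60 = 3.6724.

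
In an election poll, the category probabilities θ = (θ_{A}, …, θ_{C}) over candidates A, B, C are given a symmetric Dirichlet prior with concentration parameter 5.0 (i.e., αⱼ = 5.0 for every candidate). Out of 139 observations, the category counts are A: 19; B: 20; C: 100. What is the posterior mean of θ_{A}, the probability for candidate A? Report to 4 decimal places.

0.1558

The Dirichlet prior is conjugate to the Multinomial likelihood: each posterior αⱼ = prior αⱼ + observed count nⱼ.
Posterior concentration: (24.0, 25.0, 105.0), total = 154.0.
E[θ_{A}|data] = α_{A}/Σα = 24.0/154.0 = 0.1558.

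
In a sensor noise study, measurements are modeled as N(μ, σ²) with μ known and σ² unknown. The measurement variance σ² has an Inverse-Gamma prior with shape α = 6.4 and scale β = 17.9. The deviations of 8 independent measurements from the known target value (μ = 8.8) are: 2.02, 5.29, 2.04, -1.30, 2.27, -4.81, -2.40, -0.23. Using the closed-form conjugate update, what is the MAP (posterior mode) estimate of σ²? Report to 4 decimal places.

With known mean μ and an Inverse-Gamma(α, β) prior on σ², the Normal likelihood is conjugate: posterior is Inv-Gamma(α + n/2, β + Σ(xᵢ−μ)²/2).
Σ(xᵢ−μ)² = (2.02)² + (5.29)² + (2.04)² + (-1.30)² + (2.27)² + (-4.81)² + (-2.40)² + (-0.23)² = 72.0180.
Posterior: Inv-Gamma(6.4 + 8/2, 17.9 + 72.0180/2) = Inv-Gamma(10.40, 53.90900).
Mode = β/(α+1) = 53.90900/11.40 = 4.7289.

4.7289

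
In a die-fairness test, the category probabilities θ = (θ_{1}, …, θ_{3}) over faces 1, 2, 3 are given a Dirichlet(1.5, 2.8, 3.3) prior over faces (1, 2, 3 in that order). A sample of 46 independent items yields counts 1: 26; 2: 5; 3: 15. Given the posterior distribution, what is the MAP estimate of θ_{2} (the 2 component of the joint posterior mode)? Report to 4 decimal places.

The Dirichlet prior is conjugate to the Multinomial likelihood: each posterior αⱼ = prior αⱼ + observed count nⱼ.
Posterior concentration: (27.5, 7.8, 18.3), total = 53.6.
Joint mode component: (α_{2}−1)/(Σα−K) = 6.8/50.6 = 0.1344.

0.1344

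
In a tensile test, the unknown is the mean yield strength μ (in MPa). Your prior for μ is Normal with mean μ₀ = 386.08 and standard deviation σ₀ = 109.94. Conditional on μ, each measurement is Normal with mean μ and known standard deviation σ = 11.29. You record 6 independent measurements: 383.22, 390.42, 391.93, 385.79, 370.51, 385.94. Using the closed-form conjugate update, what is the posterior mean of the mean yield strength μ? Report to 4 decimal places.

For Normal data with known variance σ², a Normal(μ₀, σ₀²) prior on μ is conjugate. Posterior precision = 1/σ₀² + n/σ²; posterior mean is the precision-weighted average of μ₀ and x̄.
Σxᵢ = 383.22 + 390.42 + 391.93 + 385.79 + 370.51 + 385.94 = 2307.81, so n·x̄ = 2307.81.
σ₀² = 109.94² = 12086.8036, σ² = 11.29² = 127.4641; σ² + n·σ₀² = 127.4641 + 6·12086.8036 = 72648.2857.
Posterior mean = (μ₀/σ₀² + n·x̄/σ²)/(1/σ₀² + n/σ²) = (σ²·μ₀ + σ₀²·n·x̄)/(σ² + n·σ₀²) = (127.4641·386.08 + 12086.8036·2307.81)/72648.2857 = 27943257.555844/72648.2857 = 384.6375.

384.6375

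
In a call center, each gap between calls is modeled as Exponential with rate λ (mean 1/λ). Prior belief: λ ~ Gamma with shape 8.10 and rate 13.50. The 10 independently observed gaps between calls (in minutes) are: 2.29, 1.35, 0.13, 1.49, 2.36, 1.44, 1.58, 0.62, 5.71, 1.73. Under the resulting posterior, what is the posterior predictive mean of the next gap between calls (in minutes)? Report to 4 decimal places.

1.8830

With a Gamma(shape α, rate β) prior on the exponential rate λ, the posterior after n observations with total T = Σxᵢ is Gamma(α+n, β+T).
Sum of observations T = 18.70 minutes; n = 10.
Posterior: Gamma(8.10+10, 13.50+18.70) = Gamma(18.10, 32.20).
The predictive distribution for the next observation is Lomax; its mean is β/(α−1) = 32.20/17.10 = 1.8830.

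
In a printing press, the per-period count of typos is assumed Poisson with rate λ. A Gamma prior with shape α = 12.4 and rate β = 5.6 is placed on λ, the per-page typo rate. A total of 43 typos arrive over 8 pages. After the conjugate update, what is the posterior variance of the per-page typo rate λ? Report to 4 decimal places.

0.2995

With a Gamma(shape α, rate β) prior, the Poisson likelihood is conjugate: the posterior is Gamma(α + ΣXᵢ, β + n).
Posterior: Gamma(α+S, β+n) = Gamma(12.4+43, 5.6+8) = Gamma(55.4, 13.6).
Var = α/β² = 55.4/13.6² = 0.2995.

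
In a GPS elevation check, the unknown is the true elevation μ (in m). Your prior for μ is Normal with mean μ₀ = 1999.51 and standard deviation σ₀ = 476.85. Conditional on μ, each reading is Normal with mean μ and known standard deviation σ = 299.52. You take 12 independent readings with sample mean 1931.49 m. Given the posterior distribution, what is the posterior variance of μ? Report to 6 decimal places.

For Normal data with known variance σ², a Normal(μ₀, σ₀²) prior on μ is conjugate. Posterior precision = 1/σ₀² + n/σ²; posterior mean is the precision-weighted average of μ₀ and x̄.
σ₀² = 476.85² = 227385.9225, σ² = 299.52² = 89712.2304; σ² + n·σ₀² = 89712.2304 + 12·227385.9225 = 2818343.3004.
Posterior precision = 1/σ₀² + n/σ² = 1/227385.9225 + 12/89712.2304 = (σ² + n·σ₀²)/(σ₀²σ²) = 2818343.3004/(227385.9225·89712.2304); posterior variance σₙ² = σ₀²σ²/(σ² + n·σ₀²) = 227385.9225·89712.2304/2818343.3004 = 7238.045935.

7238.045935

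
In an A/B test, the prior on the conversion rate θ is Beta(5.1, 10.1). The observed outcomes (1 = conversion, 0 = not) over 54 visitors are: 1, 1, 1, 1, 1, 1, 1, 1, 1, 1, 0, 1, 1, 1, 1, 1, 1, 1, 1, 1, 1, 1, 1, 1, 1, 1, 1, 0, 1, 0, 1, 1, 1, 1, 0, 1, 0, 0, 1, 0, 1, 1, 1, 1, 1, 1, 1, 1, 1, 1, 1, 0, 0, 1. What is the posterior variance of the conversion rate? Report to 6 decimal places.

0.002847

The Beta prior is conjugate to a Binomial/Bernoulli likelihood; the update adds successes to α and failures to β.
Posterior: Beta(α+k, β+n−k) = Beta(5.1+45, 10.1+9) = Beta(50.1, 19.1).
Var = αβ/((α+β)²(α+β+1)) = 50.1·19.1/(69.2²·70.2) = 0.002847.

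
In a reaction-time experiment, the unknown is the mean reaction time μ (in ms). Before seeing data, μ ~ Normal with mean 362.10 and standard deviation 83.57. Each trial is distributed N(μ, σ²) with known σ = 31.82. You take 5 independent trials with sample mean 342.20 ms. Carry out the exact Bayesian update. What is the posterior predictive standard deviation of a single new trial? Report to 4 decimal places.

For Normal data with known variance σ², a Normal(μ₀, σ₀²) prior on μ is conjugate. Posterior precision = 1/σ₀² + n/σ²; posterior mean is the precision-weighted average of μ₀ and x̄.
σ₀² = 83.57² = 6983.9449, σ² = 31.82² = 1012.5124; σ² + n·σ₀² = 1012.5124 + 5·6983.9449 = 35932.2369.
Posterior precision = 1/σ₀² + n/σ² = 1/6983.9449 + 5/1012.5124 = (σ² + n·σ₀²)/(σ₀²σ²) = 35932.2369/(6983.9449·1012.5124); posterior variance σₙ² = σ₀²σ²/(σ² + n·σ₀²) = 6983.9449·1012.5124/35932.2369 = 196.796287.
Predictive variance for one new observation = σₙ² + σ² = 6983.9449·1012.5124/35932.2369 + 1012.5124 = σ²·(σ₀² + 35932.2369)/35932.2369 = 1012.5124·42916.1818/35932.2369 = 1209.308687; SD = √(1012.5124·42916.1818/35932.2369) = 34.7751.

34.7751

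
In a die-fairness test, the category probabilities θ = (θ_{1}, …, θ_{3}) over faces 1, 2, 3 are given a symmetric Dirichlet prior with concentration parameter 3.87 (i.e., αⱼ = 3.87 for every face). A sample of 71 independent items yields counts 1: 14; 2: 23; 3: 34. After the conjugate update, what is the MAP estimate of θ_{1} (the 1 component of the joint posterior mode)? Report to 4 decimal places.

The Dirichlet prior is conjugate to the Multinomial likelihood: each posterior αⱼ = prior αⱼ + observed count nⱼ.
Posterior concentration: (17.87, 26.87, 37.87), total = 82.61.
Joint mode component: (α_{1}−1)/(Σα−K) = 16.87/79.61 = 0.2119.

0.2119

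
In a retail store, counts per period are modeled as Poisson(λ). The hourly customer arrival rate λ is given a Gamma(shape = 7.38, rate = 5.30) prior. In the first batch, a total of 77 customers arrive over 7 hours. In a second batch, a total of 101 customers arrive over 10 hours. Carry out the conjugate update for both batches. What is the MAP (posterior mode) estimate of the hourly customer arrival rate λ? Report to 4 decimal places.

8.2682

With a Gamma(shape α, rate β) prior, the Poisson likelihood is conjugate: the posterior is Gamma(α + ΣXᵢ, β + n).
After batch 1: Gamma(α+S, β+n) = Gamma(7.38+77, 5.30+7) = Gamma(84.38, 12.30).
After batch 2: Gamma(α+S, β+n) = Gamma(84.38+101, 12.30+10) = Gamma(185.38, 22.30).
Mode of Gamma(α,β) for α≥1 is (α−1)/β = 184.38/22.30 = 8.2682.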